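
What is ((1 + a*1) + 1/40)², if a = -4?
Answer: 14161/1600 ≈ 8.8506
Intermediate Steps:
((1 + a*1) + 1/40)² = ((1 - 4*1) + 1/40)² = ((1 - 4) + 1/40)² = (-3 + 1/40)² = (-119/40)² = 14161/1600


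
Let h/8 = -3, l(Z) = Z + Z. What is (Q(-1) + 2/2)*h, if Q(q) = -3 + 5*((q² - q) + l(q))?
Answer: 48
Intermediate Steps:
l(Z) = 2*Z
Q(q) = -3 + 5*q + 5*q² (Q(q) = -3 + 5*((q² - q) + 2*q) = -3 + 5*(q + q²) = -3 + (5*q + 5*q²) = -3 + 5*q + 5*q²)
h = -24 (h = 8*(-3) = -24)
(Q(-1) + 2/2)*h = ((-3 + 5*(-1) + 5*(-1)²) + 2/2)*(-24) = ((-3 - 5 + 5*1) + 2*(½))*(-24) = ((-3 - 5 + 5) + 1)*(-24) = (-3 + 1)*(-24) = -2*(-24) = 48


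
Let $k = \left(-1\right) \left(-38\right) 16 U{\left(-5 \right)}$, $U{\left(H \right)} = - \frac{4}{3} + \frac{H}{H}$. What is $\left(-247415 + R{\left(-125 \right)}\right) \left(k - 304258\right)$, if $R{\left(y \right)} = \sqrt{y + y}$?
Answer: $\frac{225984407530}{3} - \frac{4566910 i \sqrt{10}}{3} \approx 7.5328 \cdot 10^{10} - 4.8139 \cdot 10^{6} i$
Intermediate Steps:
$R{\left(y \right)} = \sqrt{2} \sqrt{y}$ ($R{\left(y \right)} = \sqrt{2 y} = \sqrt{2} \sqrt{y}$)
$U{\left(H \right)} = - \frac{1}{3}$ ($U{\left(H \right)} = \left(-4\right) \frac{1}{3} + 1 = - \frac{4}{3} + 1 = - \frac{1}{3}$)
$k = - \frac{608}{3}$ ($k = \left(-1\right) \left(-38\right) 16 \left(- \frac{1}{3}\right) = 38 \cdot 16 \left(- \frac{1}{3}\right) = 608 \left(- \frac{1}{3}\right) = - \frac{608}{3} \approx -202.67$)
$\left(-247415 + R{\left(-125 \right)}\right) \left(k - 304258\right) = \left(-247415 + \sqrt{2} \sqrt{-125}\right) \left(- \frac{608}{3} - 304258\right) = \left(-247415 + \sqrt{2} \cdot 5 i \sqrt{5}\right) \left(- \frac{913382}{3}\right) = \left(-247415 + 5 i \sqrt{10}\right) \left(- \frac{913382}{3}\right) = \frac{225984407530}{3} - \frac{4566910 i \sqrt{10}}{3}$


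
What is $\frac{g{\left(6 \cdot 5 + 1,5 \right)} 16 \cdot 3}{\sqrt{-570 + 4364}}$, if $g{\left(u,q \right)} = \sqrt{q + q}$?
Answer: $\frac{48 \sqrt{9485}}{1897} \approx 2.4643$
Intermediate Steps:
$g{\left(u,q \right)} = \sqrt{2} \sqrt{q}$ ($g{\left(u,q \right)} = \sqrt{2 q} = \sqrt{2} \sqrt{q}$)
$\frac{g{\left(6 \cdot 5 + 1,5 \right)} 16 \cdot 3}{\sqrt{-570 + 4364}} = \frac{\sqrt{2} \sqrt{5} \cdot 16 \cdot 3}{\sqrt{-570 + 4364}} = \frac{\sqrt{10} \cdot 16 \cdot 3}{\sqrt{3794}} = 16 \sqrt{10} \cdot 3 \frac{\sqrt{3794}}{3794} = 48 \sqrt{10} \frac{\sqrt{3794}}{3794} = \frac{48 \sqrt{9485}}{1897}$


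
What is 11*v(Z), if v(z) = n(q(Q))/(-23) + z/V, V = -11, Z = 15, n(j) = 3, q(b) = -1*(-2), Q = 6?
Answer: -378/23 ≈ -16.435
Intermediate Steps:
q(b) = 2
v(z) = -3/23 - z/11 (v(z) = 3/(-23) + z/(-11) = 3*(-1/23) + z*(-1/11) = -3/23 - z/11)
11*v(Z) = 11*(-3/23 - 1/11*15) = 11*(-3/23 - 15/11) = 11*(-378/253) = -378/23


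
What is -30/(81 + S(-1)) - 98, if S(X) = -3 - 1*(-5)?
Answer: -8164/83 ≈ -98.361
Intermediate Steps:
S(X) = 2 (S(X) = -3 + 5 = 2)
-30/(81 + S(-1)) - 98 = -30/(81 + 2) - 98 = -30/83 - 98 = -8164/83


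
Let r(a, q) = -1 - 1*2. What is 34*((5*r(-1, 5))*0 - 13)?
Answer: -442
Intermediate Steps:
r(a, q) = -3 (r(a, q) = -1 - 2 = -3)
34*((5*r(-1, 5))*0 - 13) = 34*((5*(-3))*0 - 13) = 34*(-15*0 - 13) = 34*(0 - 13) = 34*(-13) = -442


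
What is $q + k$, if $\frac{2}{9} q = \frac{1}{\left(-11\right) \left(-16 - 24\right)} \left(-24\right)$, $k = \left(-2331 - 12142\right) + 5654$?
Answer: $- \frac{970117}{110} \approx -8819.3$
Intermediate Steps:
$k = -8819$ ($k = -14473 + 5654 = -8819$)
$q = - \frac{27}{110}$ ($q = \frac{9 \frac{1}{\left(-11\right) \left(-16 - 24\right)} \left(-24\right)}{2} = \frac{9 - \frac{1}{11 \left(-40\right)} \left(-24\right)}{2} = \frac{9 \left(- \frac{1}{11}\right) \left(- \frac{1}{40}\right) \left(-24\right)}{2} = \frac{9 \cdot \frac{1}{440} \left(-24\right)}{2} = \frac{9}{2} \left(- \frac{3}{55}\right) = - \frac{27}{110} \approx -0.24545$)
$q + k = - \frac{27}{110} - 8819 = - \frac{970117}{110}$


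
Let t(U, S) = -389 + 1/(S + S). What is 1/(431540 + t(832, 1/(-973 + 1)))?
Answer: 1/430665 ≈ 2.3220e-6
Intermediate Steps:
t(U, S) = -389 + 1/(2*S)
1/(431540 + t(832, 1/(-973 + 1))) = 1/(431540 + (-389 + 1/(2*(1/(-973 + 1))))) = 1/(431540 + (-389 + 1/(2*(1/(-972))))) = 1/(431540 + (-389 + 1/(2*(-1/972)))) = 1/(431540 + (-389 + (½)*(-972))) = 1/(431540 + (-389 - 486)) = 1/(431540 - 875) = 1/430665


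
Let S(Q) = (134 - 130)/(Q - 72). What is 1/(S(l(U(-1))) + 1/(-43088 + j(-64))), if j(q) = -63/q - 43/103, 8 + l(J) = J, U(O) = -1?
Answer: -852097077/42098644 ≈ -20.240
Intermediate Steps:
l(J) = -8 + J
j(q) = -43/103 - 63/q (j(q) = -63/q - 43*1/103 = -63/q - 43/103 = -43/103 - 63/q)
S(Q) = 4/(-72 + Q)
1/(S(l(U(-1))) + 1/(-43088 + j(-64))) = 1/(4/(-72 + (-8 - 1)) + 1/(-43088 + (-43/103 - 63/(-64)))) = 1/(4/(-72 - 9) + 1/(-43088 + (-43/103 - 63*(-1/64)))) = 1/(4/(-81) + 1/(-43088 + (-43/103 + 63/64))) = 1/(4*(-1/81) + 1/(-43088 + 3737/6592)) = 1/(-4/81 + 1/(-284032359/6592)) = 1/(-4/81 - 6592/284032359) = 1/(-42098644/852097077) = -852097077/42098644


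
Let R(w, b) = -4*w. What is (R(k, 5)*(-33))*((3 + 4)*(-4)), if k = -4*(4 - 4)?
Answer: 0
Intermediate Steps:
k = 0 (k = -4*0 = 0)
(R(k, 5)*(-33))*((3 + 4)*(-4)) = (-4*0*(-33))*((3 + 4)*(-4)) = (0*(-33))*(7*(-4)) = 0*(-28) = 0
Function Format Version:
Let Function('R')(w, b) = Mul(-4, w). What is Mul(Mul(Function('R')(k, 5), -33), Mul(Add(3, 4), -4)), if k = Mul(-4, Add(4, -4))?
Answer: 0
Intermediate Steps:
k = 0 (k = Mul(-4, 0) = 0)
Mul(Mul(Function('R')(k, 5), -33), Mul(Add(3, 4), -4)) = Mul(Mul(Mul(-4, 0), -33), Mul(Add(3, 4), -4)) = Mul(Mul(0, -33), Mul(7, -4)) = Mul(0, -28) = 0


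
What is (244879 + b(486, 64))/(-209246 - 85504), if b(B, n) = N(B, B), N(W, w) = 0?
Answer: -244879/294750 ≈ -0.83080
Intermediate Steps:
b(B, n) = 0
(244879 + b(486, 64))/(-209246 - 85504) = (244879 + 0)/(-209246 - 85504) = 244879/(-294750) = 244879*(-1/294750) = -244879/294750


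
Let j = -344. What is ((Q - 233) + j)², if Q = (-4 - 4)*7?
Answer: 400689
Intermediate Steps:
Q = -56 (Q = -8*7 = -56)
((Q - 233) + j)² = ((-56 - 233) - 344)² = (-289 - 344)² = (-633)² = 400689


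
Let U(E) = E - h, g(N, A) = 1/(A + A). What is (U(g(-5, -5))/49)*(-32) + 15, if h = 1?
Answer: 3851/245 ≈ 15.718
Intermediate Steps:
g(N, A) = 1/(2*A)
U(E) = -1 + E (U(E) = E - 1*1 = E - 1 = -1 + E)
(U(g(-5, -5))/49)*(-32) + 15 = ((-1 + (½)/(-5))/49)*(-32) + 15 = ((-1 + (½)*(-⅕))*(1/49))*(-32) + 15 = ((-1 - ⅒)*(1/49))*(-32) + 15 = -11/10*1/49*(-32) + 15 = -11/490*(-32) + 15 = 176/245 + 15 = 3851/245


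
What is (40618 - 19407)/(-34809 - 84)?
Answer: -21211/34893 ≈ -0.60789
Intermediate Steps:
(40618 - 19407)/(-34809 - 84) = 21211/(-34893) = 21211*(-1/34893) = -21211/34893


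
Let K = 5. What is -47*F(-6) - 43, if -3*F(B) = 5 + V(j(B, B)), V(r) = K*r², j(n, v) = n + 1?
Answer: 5981/3 ≈ 1993.7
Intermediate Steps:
j(n, v) = 1 + n
V(r) = 5*r²
F(B) = -5/3 - 5*(1 + B)²/3 (F(B) = -(5 + 5*(1 + B)²)/3 = -5/3 - 5*(1 + B)²/3)
-47*F(-6) - 43 = -47*(-5/3 - 5*(1 - 6)²/3) - 43 = -47*(-5/3 - 5/3*(-5)²) - 43 = -47*(-5/3 - 5/3*25) - 43 = -47*(-5/3 - 125/3) - 43 = -47*(-130/3) - 43 = 6110/3 - 43 = 5981/3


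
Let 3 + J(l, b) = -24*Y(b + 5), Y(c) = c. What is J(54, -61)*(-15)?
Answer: -20115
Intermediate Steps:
J(l, b) = -123 - 24*b (J(l, b) = -3 - 24*(b + 5) = -3 - 24*(5 + b) = -3 + (-120 - 24*b) = -123 - 24*b)
J(54, -61)*(-15) = (-123 - 24*(-61))*(-15) = (-123 + 1464)*(-15) = 1341*(-15) = -20115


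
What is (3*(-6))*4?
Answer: -72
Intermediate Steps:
(3*(-6))*4 = -18*4 = -72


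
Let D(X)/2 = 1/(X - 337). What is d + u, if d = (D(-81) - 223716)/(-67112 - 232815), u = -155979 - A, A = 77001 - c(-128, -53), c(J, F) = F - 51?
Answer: -14610763880767/62684743 ≈ -2.3308e+5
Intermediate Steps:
c(J, F) = -51 + F
D(X) = 2/(-337 + X) (D(X) = 2/(X - 337) = 2/(-337 + X))
A = 77105 (A = 77001 - (-51 - 53) = 77001 - 1*(-104) = 77001 + 104 = 77105)
u = -233084 (u = -155979 - 1*77105 = -155979 - 77105 = -233084)
d = 46756645/62684743 (d = (2/(-337 - 81) - 223716)/(-67112 - 232815) = (2/(-418) - 223716)/(-299927) = (2*(-1/418) - 223716)*(-1/299927) = (-1/209 - 223716)*(-1/299927) = -46756645/209*(-1/299927) = 46756645/62684743 ≈ 0.74590)
d + u = 46756645/62684743 - 233084 = -14610763880767/62684743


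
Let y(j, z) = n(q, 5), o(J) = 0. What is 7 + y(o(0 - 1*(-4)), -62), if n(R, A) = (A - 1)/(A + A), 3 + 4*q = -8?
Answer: 37/5 ≈ 7.4000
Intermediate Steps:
q = -11/4 (q = -¾ + (¼)*(-8) = -¾ - 2 = -11/4 ≈ -2.7500)
n(R, A) = (-1 + A)/(2*A) (n(R, A) = (-1 + A)/((2*A)) = (-1 + A)*(1/(2*A)) = (-1 + A)/(2*A))
y(j, z) = ⅖ (y(j, z) = (½)*(-1 + 5)/5 = (½)*(⅕)*4 = ⅖)
7 + y(o(0 - 1*(-4)), -62) = 7 + ⅖ = 37/5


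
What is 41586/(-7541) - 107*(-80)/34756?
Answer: -345203014/65523749 ≈ -5.2684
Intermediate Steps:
41586/(-7541) - 107*(-80)/34756 = 41586*(-1/7541) + 8560*(1/34756) = -41586/7541 + 2140/8689 = -345203014/65523749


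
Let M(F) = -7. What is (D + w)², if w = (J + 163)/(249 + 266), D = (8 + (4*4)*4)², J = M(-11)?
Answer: 7128451447056/265225 ≈ 2.6877e+7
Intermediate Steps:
J = -7
D = 5184 (D = (8 + 16*4)² = (8 + 64)² = 72² = 5184)
w = 156/515 (w = (-7 + 163)/(249 + 266) = 156/515 ≈ 0.30291)
(D + w)² = (5184 + 156/515)² = (2669916/515)² = 7128451447056/265225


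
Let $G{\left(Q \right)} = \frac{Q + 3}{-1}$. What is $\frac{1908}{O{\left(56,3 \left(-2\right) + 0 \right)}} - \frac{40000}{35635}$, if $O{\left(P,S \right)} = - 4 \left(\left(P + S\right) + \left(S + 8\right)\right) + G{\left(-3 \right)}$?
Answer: $- \frac{3815579}{370604} \approx -10.296$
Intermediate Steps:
$G{\left(Q \right)} = -3 - Q$ ($G{\left(Q \right)} = \left(3 + Q\right) \left(-1\right) = -3 - Q$)
$O{\left(P,S \right)} = -32 - 8 S - 4 P$ ($O{\left(P,S \right)} = - 4 \left(\left(P + S\right) + \left(S + 8\right)\right) - 0 = - 4 \left(\left(P + S\right) + \left(8 + S\right)\right) + \left(-3 + 3\right) = - 4 \left(8 + P + 2 S\right) + 0 = \left(-32 - 8 S - 4 P\right) + 0 = -32 - 8 S - 4 P$)
$\frac{1908}{O{\left(56,3 \left(-2\right) + 0 \right)}} - \frac{40000}{35635} = \frac{1908}{-32 - 8 \left(3 \left(-2\right) + 0\right) - 224} - \frac{40000}{35635} = \frac{1908}{-32 - 8 \left(-6 + 0\right) - 224} - \frac{8000}{7127} = \frac{1908}{-32 - -48 - 224} - \frac{8000}{7127} = \frac{1908}{-32 + 48 - 224} - \frac{8000}{7127} = \frac{1908}{-208} - \frac{8000}{7127} = 1908 \left(- \frac{1}{208}\right) - \frac{8000}{7127} = - \frac{477}{52} - \frac{8000}{7127} = - \frac{3815579}{370604}$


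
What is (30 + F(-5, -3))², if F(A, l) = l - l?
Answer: 900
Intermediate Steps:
F(A, l) = 0
(30 + F(-5, -3))² = (30 + 0)² = 30² = 900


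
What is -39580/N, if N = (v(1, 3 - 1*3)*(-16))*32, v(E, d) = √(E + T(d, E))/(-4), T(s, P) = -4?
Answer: 9895*I*√3/96 ≈ 178.53*I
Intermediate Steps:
v(E, d) = -√(-4 + E)/4 (v(E, d) = √(E - 4)/(-4) = √(-4 + E)*(-¼) = -√(-4 + E)/4)
N = 128*I*√3 (N = (-√(-4 + 1)/4*(-16))*32 = (-I*√3/4*(-16))*32 = (4*I*√3)*32 = 128*I*√3 ≈ 221.7*I)
-39580/N = -39580*(-I*√3/384) = -(-9895)*I*√3/96 = 9895*I*√3/96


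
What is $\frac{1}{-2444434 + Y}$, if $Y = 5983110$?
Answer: $\frac{1}{3538676} \approx 2.8259 \cdot 10^{-7}$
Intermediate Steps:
$\frac{1}{-2444434 + Y} = \frac{1}{-2444434 + 5983110} = \frac{1}{3538676}$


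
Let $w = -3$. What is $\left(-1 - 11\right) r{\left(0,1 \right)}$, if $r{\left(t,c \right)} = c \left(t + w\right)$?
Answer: $36$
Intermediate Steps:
$r{\left(t,c \right)} = c \left(-3 + t\right)$ ($r{\left(t,c \right)} = c \left(t - 3\right) = c \left(-3 + t\right)$)
$\left(-1 - 11\right) r{\left(0,1 \right)} = \left(-1 - 11\right) 1 \left(-3 + 0\right) = - 12 \cdot 1 \left(-3\right) = \left(-12\right) \left(-3\right) = 36$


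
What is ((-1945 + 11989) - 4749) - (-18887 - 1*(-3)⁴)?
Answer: 24263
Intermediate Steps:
((-1945 + 11989) - 4749) - (-18887 - 1*(-3)⁴) = (10044 - 4749) - (-18887 - 1*81) = 5295 - (-18887 - 81) = 5295 - 1*(-18968) = 5295 + 18968 = 24263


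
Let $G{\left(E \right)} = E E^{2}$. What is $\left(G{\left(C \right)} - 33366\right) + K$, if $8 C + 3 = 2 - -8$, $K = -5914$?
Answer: $- \frac{20111017}{512} \approx -39279.0$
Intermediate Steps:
$C = \frac{7}{8}$ ($C = - \frac{3}{8} + \frac{2 - -8}{8} = - \frac{3}{8} + \frac{2 + 8}{8} = - \frac{3}{8} + \frac{1}{8} \cdot 10 = - \frac{3}{8} + \frac{5}{4} = \frac{7}{8} \approx 0.875$)
$G{\left(E \right)} = E^{3}$
$\left(G{\left(C \right)} - 33366\right) + K = \left(\left(\frac{7}{8}\right)^{3} - 33366\right) - 5914 = \left(\frac{343}{512} - 33366\right) - 5914 = - \frac{17083049}{512} - 5914 = - \frac{20111017}{512}$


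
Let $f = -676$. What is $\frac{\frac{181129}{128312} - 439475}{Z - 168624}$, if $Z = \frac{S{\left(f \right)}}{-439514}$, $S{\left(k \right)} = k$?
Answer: $\frac{12392039009997747}{4754768482697360} \approx 2.6062$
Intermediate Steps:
$Z = \frac{338}{219757}$ ($Z = - \frac{676}{-439514} = \left(-676\right) \left(- \frac{1}{439514}\right) = \frac{338}{219757} \approx 0.0015381$)
$\frac{\frac{181129}{128312} - 439475}{Z - 168624} = \frac{\frac{181129}{128312} - 439475}{\frac{338}{219757} - 168624} = \frac{181129 \cdot \frac{1}{128312} - 439475}{- \frac{37056304030}{219757}} = \left(\frac{181129}{128312} - 439475\right) \left(- \frac{219757}{37056304030}\right) = \left(- \frac{56389735071}{128312}\right) \left(- \frac{219757}{37056304030}\right) = \frac{12392039009997747}{4754768482697360}$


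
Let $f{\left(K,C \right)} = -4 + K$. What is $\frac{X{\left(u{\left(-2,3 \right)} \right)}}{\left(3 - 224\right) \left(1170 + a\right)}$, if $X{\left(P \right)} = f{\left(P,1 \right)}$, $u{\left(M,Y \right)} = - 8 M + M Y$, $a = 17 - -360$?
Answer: $- \frac{6}{341887} \approx -1.755 \cdot 10^{-5}$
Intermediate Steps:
$a = 377$ ($a = 17 + 360 = 377$)
$X{\left(P \right)} = -4 + P$
$\frac{X{\left(u{\left(-2,3 \right)} \right)}}{\left(3 - 224\right) \left(1170 + a\right)} = \frac{-4 - 2 \left(-8 + 3\right)}{\left(3 - 224\right) \left(1170 + 377\right)} = \frac{-4 - -10}{\left(-221\right) 1547} = \frac{-4 + 10}{-341887} = 6 \left(- \frac{1}{341887}\right) = - \frac{6}{341887}$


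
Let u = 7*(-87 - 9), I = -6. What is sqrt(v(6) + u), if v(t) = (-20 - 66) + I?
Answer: 2*I*sqrt(191) ≈ 27.641*I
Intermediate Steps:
v(t) = -92 (v(t) = (-20 - 66) - 6 = -86 - 6 = -92)
u = -672 (u = 7*(-96) = -672)
sqrt(v(6) + u) = sqrt(-92 - 672) = sqrt(-764) = 2*I*sqrt(191)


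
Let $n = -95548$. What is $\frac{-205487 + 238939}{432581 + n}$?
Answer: $\frac{33452}{337033} \approx 0.099254$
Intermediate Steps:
$\frac{-205487 + 238939}{432581 + n} = \frac{-205487 + 238939}{432581 - 95548} = \frac{33452}{337033}$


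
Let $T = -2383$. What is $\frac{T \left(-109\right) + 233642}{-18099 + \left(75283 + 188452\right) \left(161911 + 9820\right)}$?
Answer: $\frac{493389}{45291457186} \approx 1.0894 \cdot 10^{-5}$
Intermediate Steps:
$\frac{T \left(-109\right) + 233642}{-18099 + \left(75283 + 188452\right) \left(161911 + 9820\right)} = \frac{\left(-2383\right) \left(-109\right) + 233642}{-18099 + \left(75283 + 188452\right) \left(161911 + 9820\right)} = \frac{259747 + 233642}{-18099 + 263735 \cdot 171731} = \frac{493389}{-18099 + 45291475285} = \frac{493389}{45291457186}$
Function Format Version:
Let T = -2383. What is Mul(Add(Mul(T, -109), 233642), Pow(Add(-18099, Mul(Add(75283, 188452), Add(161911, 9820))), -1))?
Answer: Rational(493389, 45291457186) ≈ 1.0894e-5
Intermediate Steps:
Mul(Add(Mul(T, -109), 233642), Pow(Add(-18099, Mul(Add(75283, 188452), Add(161911, 9820))), -1)) = Mul(Add(Mul(-2383, -109), 233642), Pow(Add(-18099, Mul(Add(75283, 188452), Add(161911, 9820))), -1)) = Mul(Add(259747, 233642), Pow(Add(-18099, Mul(263735, 171731)), -1)) = Mul(493389, Pow(Add(-18099, 45291475285), -1)) = Mul(493389, Pow(45291457186, -1)) = Mul(493389, Rational(1, 45291457186)) = Rational(493389, 45291457186)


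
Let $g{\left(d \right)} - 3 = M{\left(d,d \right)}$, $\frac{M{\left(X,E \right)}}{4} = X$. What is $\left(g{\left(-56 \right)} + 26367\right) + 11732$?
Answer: $37878$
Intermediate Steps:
$M{\left(X,E \right)} = 4 X$
$g{\left(d \right)} = 3 + 4 d$
$\left(g{\left(-56 \right)} + 26367\right) + 11732 = \left(\left(3 + 4 \left(-56\right)\right) + 26367\right) + 11732 = \left(\left(3 - 224\right) + 26367\right) + 11732 = \left(-221 + 26367\right) + 11732 = 26146 + 11732 = 37878$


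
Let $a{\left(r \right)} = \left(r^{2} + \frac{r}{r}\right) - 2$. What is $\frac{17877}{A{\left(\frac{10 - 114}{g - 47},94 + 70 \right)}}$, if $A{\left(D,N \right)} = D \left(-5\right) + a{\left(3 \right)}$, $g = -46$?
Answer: $\frac{1662561}{224} \approx 7422.1$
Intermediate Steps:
$a{\left(r \right)} = -1 + r^{2}$ ($a{\left(r \right)} = \left(r^{2} + 1\right) - 2 = \left(1 + r^{2}\right) - 2 = -1 + r^{2}$)
$A{\left(D,N \right)} = 8 - 5 D$ ($A{\left(D,N \right)} = D \left(-5\right) - \left(1 - 3^{2}\right) = - 5 D + \left(-1 + 9\right) = - 5 D + 8 = 8 - 5 D$)
$\frac{17877}{A{\left(\frac{10 - 114}{g - 47},94 + 70 \right)}} = \frac{17877}{8 - 5 \frac{10 - 114}{-46 - 47}} = \frac{17877}{8 - 5 \left(- \frac{104}{-93}\right)} = \frac{17877}{8 - 5 \left(\left(-104\right) \left(- \frac{1}{93}\right)\right)} = \frac{17877}{8 - \frac{520}{93}} = \frac{17877}{\frac{224}{93}} = 17877 \cdot \frac{93}{224} = \frac{1662561}{224}$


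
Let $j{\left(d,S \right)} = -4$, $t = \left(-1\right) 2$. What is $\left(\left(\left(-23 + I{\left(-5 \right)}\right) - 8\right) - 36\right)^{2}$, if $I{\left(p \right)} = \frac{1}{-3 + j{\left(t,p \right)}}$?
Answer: $\frac{220900}{49} \approx 4508.2$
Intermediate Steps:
$t = -2$
$I{\left(p \right)} = - \frac{1}{7}$ ($I{\left(p \right)} = \frac{1}{-3 - 4} = \frac{1}{-7} = - \frac{1}{7}$)
$\left(\left(\left(-23 + I{\left(-5 \right)}\right) - 8\right) - 36\right)^{2} = \left(\left(\left(-23 - \frac{1}{7}\right) - 8\right) - 36\right)^{2} = \left(\left(- \frac{162}{7} - 8\right) - 36\right)^{2} = \left(- \frac{218}{7} - 36\right)^{2} = \left(- \frac{470}{7}\right)^{2} = \frac{220900}{49}$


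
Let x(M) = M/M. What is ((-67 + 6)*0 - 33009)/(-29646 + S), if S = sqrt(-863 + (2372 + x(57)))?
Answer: 489292407/439441903 + 33009*sqrt(1510)/878883806 ≈ 1.1149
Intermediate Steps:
x(M) = 1
S = sqrt(1510) (S = sqrt(-863 + (2372 + 1)) = sqrt(-863 + 2373) = sqrt(1510) ≈ 38.859)
((-67 + 6)*0 - 33009)/(-29646 + S) = ((-67 + 6)*0 - 33009)/(-29646 + sqrt(1510)) = (-61*0 - 33009)/(-29646 + sqrt(1510)) = (0 - 33009)/(-29646 + sqrt(1510)) = -33009/(-29646 + sqrt(1510))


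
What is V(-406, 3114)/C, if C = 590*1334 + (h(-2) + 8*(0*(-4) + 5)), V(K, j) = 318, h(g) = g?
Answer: 53/131183 ≈ 0.00040402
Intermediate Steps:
C = 787098 (C = 590*1334 + (-2 + 8*(0*(-4) + 5)) = 787060 + (-2 + 8*(0 + 5)) = 787060 + (-2 + 8*5) = 787060 + (-2 + 40) = 787060 + 38 = 787098)
V(-406, 3114)/C = 318/787098 = 318*(1/787098) = 53/131183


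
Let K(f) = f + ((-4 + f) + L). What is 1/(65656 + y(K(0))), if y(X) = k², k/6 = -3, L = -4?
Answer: 1/65980 ≈ 1.5156e-5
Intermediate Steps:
k = -18 (k = 6*(-3) = -18)
K(f) = -8 + 2*f (K(f) = f + ((-4 + f) - 4) = f + (-8 + f) = -8 + 2*f)
y(X) = 324 (y(X) = (-18)² = 324)
1/(65656 + y(K(0))) = 1/(65656 + 324) = 1/65980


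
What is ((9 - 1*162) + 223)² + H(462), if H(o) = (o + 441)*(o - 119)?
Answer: 314629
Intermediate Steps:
H(o) = (-119 + o)*(441 + o) (H(o) = (441 + o)*(-119 + o) = (-119 + o)*(441 + o))
((9 - 1*162) + 223)² + H(462) = ((9 - 1*162) + 223)² + (-52479 + 462² + 322*462) = ((9 - 162) + 223)² + (-52479 + 213444 + 148764) = (-153 + 223)² + 309729 = 70² + 309729 = 4900 + 309729 = 314629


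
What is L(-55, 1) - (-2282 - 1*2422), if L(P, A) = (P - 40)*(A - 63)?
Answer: 10594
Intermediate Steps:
L(P, A) = (-63 + A)*(-40 + P) (L(P, A) = (-40 + P)*(-63 + A) = (-63 + A)*(-40 + P))
L(-55, 1) - (-2282 - 1*2422) = (2520 - 63*(-55) - 40*1 + 1*(-55)) - (-2282 - 1*2422) = (2520 + 3465 - 40 - 55) - (-2282 - 2422) = 5890 - 1*(-4704) = 5890 + 4704 = 10594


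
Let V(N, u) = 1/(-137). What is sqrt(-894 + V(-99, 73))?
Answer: I*sqrt(16779623)/137 ≈ 29.9*I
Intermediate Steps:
V(N, u) = -1/137
sqrt(-894 + V(-99, 73)) = sqrt(-894 - 1/137) = sqrt(-122479/137) = I*sqrt(16779623)/137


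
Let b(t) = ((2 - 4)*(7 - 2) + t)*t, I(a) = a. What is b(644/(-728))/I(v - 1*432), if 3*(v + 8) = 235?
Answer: -19527/733460 ≈ -0.026623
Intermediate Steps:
v = 211/3 (v = -8 + (1/3)*235 = -8 + 235/3 = 211/3 ≈ 70.333)
b(t) = t*(-10 + t) (b(t) = (-2*5 + t)*t = (-10 + t)*t = t*(-10 + t))
b(644/(-728))/I(v - 1*432) = ((644/(-728))*(-10 + 644/(-728)))/(211/3 - 1*432) = ((644*(-1/728))*(-10 + 644*(-1/728)))/(211/3 - 432) = (-23*(-10 - 23/26)/26)/(-1085/3) = -23/26*(-283/26)*(-3/1085) = (6509/676)*(-3/1085) = -19527/733460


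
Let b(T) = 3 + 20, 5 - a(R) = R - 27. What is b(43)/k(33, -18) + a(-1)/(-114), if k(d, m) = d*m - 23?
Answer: -7661/23446 ≈ -0.32675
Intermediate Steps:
a(R) = 32 - R (a(R) = 5 - (R - 27) = 5 - (-27 + R) = 5 + (27 - R) = 32 - R)
b(T) = 23
k(d, m) = -23 + d*m
b(43)/k(33, -18) + a(-1)/(-114) = 23/(-23 + 33*(-18)) + (32 - 1*(-1))/(-114) = 23/(-23 - 594) + (32 + 1)*(-1/114) = 23/(-617) + 33*(-1/114) = 23*(-1/617) - 11/38 = -23/617 - 11/38 = -7661/23446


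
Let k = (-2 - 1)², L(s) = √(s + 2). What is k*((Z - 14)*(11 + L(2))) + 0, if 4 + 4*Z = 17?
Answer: -5031/4 ≈ -1257.8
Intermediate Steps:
Z = 13/4 (Z = -1 + (¼)*17 = -1 + 17/4 = 13/4 ≈ 3.2500)
L(s) = √(2 + s)
k = 9 (k = (-3)² = 9)
k*((Z - 14)*(11 + L(2))) + 0 = 9*((13/4 - 14)*(11 + √(2 + 2))) + 0 = 9*(-43*(11 + √4)/4) + 0 = 9*(-43*(11 + 2)/4) + 0 = 9*(-43/4*13) + 0 = 9*(-559/4) + 0 = -5031/4 + 0 = -5031/4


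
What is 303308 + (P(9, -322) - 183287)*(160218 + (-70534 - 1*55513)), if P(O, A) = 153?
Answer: -6257568606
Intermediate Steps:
303308 + (P(9, -322) - 183287)*(160218 + (-70534 - 1*55513)) = 303308 + (153 - 183287)*(160218 + (-70534 - 1*55513)) = 303308 - 183134*(160218 + (-70534 - 55513)) = 303308 - 183134*(160218 - 126047) = 303308 - 183134*34171 = 303308 - 6257871914 = -6257568606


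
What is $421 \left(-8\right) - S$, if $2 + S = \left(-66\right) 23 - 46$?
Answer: $-1802$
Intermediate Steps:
$S = -1566$ ($S = -2 - 1564 = -1566$)
$421 \left(-8\right) - S = 421 \left(-8\right) - -1566 = -3368 + 1566 = -1802$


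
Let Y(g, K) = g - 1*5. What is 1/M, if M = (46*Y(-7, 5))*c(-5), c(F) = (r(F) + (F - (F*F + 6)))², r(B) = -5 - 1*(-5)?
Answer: -1/715392 ≈ -1.3978e-6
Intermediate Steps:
Y(g, K) = -5 + g (Y(g, K) = g - 5 = -5 + g)
r(B) = 0 (r(B) = -5 + 5 = 0)
c(F) = (-6 + F - F²)² (c(F) = (0 + (F - (F*F + 6)))² = (0 + (F - (F² + 6)))² = (0 + (F - (6 + F²)))² = (0 + (F + (-6 - F²)))² = (0 + (-6 + F - F²))² = (-6 + F - F²)²)
M = -715392 (M = (46*(-5 - 7))*(6 + (-5)² - 1*(-5))² = (46*(-12))*(6 + 25 + 5)² = -552*36² = -552*1296 = -715392)
1/M = 1/(-715392) = -1/715392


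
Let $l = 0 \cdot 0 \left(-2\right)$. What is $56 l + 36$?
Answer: $36$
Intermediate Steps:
$l = 0$ ($l = 0 \left(-2\right) = 0$)
$56 l + 36 = 56 \cdot 0 + 36 = 0 + 36 = 36$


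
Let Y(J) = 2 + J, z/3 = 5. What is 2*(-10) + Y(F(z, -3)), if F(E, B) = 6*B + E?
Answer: -21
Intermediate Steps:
z = 15 (z = 3*5 = 15)
F(E, B) = E + 6*B
2*(-10) + Y(F(z, -3)) = 2*(-10) + (2 + (15 + 6*(-3))) = -20 + (2 + (15 - 18)) = -20 + (2 - 3) = -20 - 1 = -21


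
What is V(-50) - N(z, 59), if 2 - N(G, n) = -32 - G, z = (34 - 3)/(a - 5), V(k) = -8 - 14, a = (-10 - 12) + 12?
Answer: -809/15 ≈ -53.933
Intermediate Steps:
a = -10 (a = -22 + 12 = -10)
V(k) = -22
z = -31/15 (z = (34 - 3)/(-10 - 5) = 31/(-15) = 31*(-1/15) = -31/15 ≈ -2.0667)
N(G, n) = 34 + G (N(G, n) = 2 - (-32 - G) = 2 + (32 + G) = 34 + G)
V(-50) - N(z, 59) = -22 - (34 - 31/15) = -22 - 1*479/15 = -22 - 479/15 = -809/15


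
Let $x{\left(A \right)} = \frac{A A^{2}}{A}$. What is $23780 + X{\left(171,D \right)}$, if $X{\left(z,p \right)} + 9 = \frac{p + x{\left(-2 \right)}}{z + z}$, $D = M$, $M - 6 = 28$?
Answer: $\frac{213940}{9} \approx 23771.0$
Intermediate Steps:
$M = 34$ ($M = 6 + 28 = 34$)
$D = 34$
$x{\left(A \right)} = A^{2}$ ($x{\left(A \right)} = \frac{A^{3}}{A} = A^{2}$)
$X{\left(z,p \right)} = -9 + \frac{4 + p}{2 z}$ ($X{\left(z,p \right)} = -9 + \frac{p + \left(-2\right)^{2}}{z + z} = -9 + \frac{p + 4}{2 z} = -9 + \left(4 + p\right) \frac{1}{2 z} = -9 + \frac{4 + p}{2 z}$)
$23780 + X{\left(171,D \right)} = 23780 + \frac{4 + 34 - 3078}{2 \cdot 171} = 23780 + \frac{1}{2} \cdot \frac{1}{171} \left(4 + 34 - 3078\right) = 23780 + \frac{1}{2} \cdot \frac{1}{171} \left(-3040\right) = 23780 - \frac{80}{9} = \frac{213940}{9}$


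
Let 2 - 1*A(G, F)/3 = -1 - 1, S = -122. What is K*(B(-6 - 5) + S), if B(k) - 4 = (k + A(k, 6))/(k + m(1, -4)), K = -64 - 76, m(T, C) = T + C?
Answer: 16530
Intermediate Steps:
A(G, F) = 12 (A(G, F) = 6 - 3*(-1 - 1) = 6 - 3*(-2) = 6 + 6 = 12)
m(T, C) = C + T
K = -140
B(k) = 4 + (12 + k)/(-3 + k) (B(k) = 4 + (k + 12)/(k + (-4 + 1)) = 4 + (12 + k)/(k - 3) = 4 + (12 + k)/(-3 + k))
K*(B(-6 - 5) + S) = -140*(5*(-6 - 5)/(-3 + (-6 - 5)) - 122) = -140*(5*(-11)/(-3 - 11) - 122) = -140*(5*(-11)/(-14) - 122) = -140*(5*(-11)*(-1/14) - 122) = -140*(55/14 - 122) = -140*(-1653/14) = 16530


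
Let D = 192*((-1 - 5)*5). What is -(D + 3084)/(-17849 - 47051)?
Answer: -669/16225 ≈ -0.041233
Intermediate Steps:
D = -5760 (D = 192*(-6*5) = 192*(-30) = -5760)
-(D + 3084)/(-17849 - 47051) = -(-5760 + 3084)/(-17849 - 47051) = -(-2676)/(-64900) = -(-2676)*(-1)/64900 = -1*669/16225 = -669/16225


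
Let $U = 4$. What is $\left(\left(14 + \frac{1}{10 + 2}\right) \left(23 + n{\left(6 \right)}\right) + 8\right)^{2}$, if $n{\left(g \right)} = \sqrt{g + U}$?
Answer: $\frac{16149899}{144} + \frac{673127 \sqrt{10}}{72} \approx 1.4172 \cdot 10^{5}$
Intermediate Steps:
$n{\left(g \right)} = \sqrt{4 + g}$ ($n{\left(g \right)} = \sqrt{g + 4} = \sqrt{4 + g}$)
$\left(\left(14 + \frac{1}{10 + 2}\right) \left(23 + n{\left(6 \right)}\right) + 8\right)^{2} = \left(\left(14 + \frac{1}{10 + 2}\right) \left(23 + \sqrt{4 + 6}\right) + 8\right)^{2} = \left(\left(14 + \frac{1}{12}\right) \left(23 + \sqrt{10}\right) + 8\right)^{2} = \left(\frac{169 \left(23 + \sqrt{10}\right)}{12} + 8\right)^{2} = \left(\left(\frac{3887}{12} + \frac{169 \sqrt{10}}{12}\right) + 8\right)^{2} = \left(\frac{3983}{12} + \frac{169 \sqrt{10}}{12}\right)^{2}$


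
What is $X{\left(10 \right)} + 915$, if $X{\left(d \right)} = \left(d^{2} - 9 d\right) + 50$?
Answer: $975$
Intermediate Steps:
$X{\left(d \right)} = 50 + d^{2} - 9 d$
$X{\left(10 \right)} + 915 = \left(50 + 10^{2} - 90\right) + 915 = \left(50 + 100 - 90\right) + 915 = 60 + 915 = 975$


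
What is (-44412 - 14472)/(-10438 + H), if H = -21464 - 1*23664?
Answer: 1402/1323 ≈ 1.0597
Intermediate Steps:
H = -45128 (H = -21464 - 23664 = -45128)
(-44412 - 14472)/(-10438 + H) = (-44412 - 14472)/(-10438 - 45128) = -58884/(-55566) = -58884*(-1/55566) = 1402/1323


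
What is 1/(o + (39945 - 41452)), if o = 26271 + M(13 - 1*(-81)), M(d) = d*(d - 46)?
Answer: 1/29276 ≈ 3.4158e-5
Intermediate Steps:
M(d) = d*(-46 + d)
o = 30783 (o = 26271 + (13 - 1*(-81))*(-46 + (13 - 1*(-81))) = 26271 + (13 + 81)*(-46 + (13 + 81)) = 26271 + 94*(-46 + 94) = 26271 + 94*48 = 26271 + 4512 = 30783)
1/(o + (39945 - 41452)) = 1/(30783 + (39945 - 41452)) = 1/(30783 - 1507) = 1/29276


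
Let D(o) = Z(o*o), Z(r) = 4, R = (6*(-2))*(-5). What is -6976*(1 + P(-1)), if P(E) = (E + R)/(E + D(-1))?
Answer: -432512/3 ≈ -1.4417e+5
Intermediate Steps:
R = 60 (R = -12*(-5) = 60)
D(o) = 4
P(E) = (60 + E)/(4 + E) (P(E) = (E + 60)/(E + 4) = (60 + E)/(4 + E))
-6976*(1 + P(-1)) = -6976*(1 + (60 - 1)/(4 - 1)) = -6976*(1 + 59/3) = -6976*62/3 = -432512/3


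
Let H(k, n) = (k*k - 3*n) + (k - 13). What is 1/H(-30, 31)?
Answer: 1/764 ≈ 0.0013089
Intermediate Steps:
H(k, n) = -13 + k + k² - 3*n (H(k, n) = (k² - 3*n) + (-13 + k) = -13 + k + k² - 3*n)
1/H(-30, 31) = 1/(-13 - 30 + (-30)² - 3*31) = 1/(-13 - 30 + 900 - 93) = 1/764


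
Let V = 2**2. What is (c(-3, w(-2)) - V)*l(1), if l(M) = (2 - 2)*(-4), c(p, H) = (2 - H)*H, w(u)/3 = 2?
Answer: 0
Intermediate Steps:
w(u) = 6 (w(u) = 3*2 = 6)
c(p, H) = H*(2 - H)
l(M) = 0 (l(M) = 0*(-4) = 0)
V = 4
(c(-3, w(-2)) - V)*l(1) = (6*(2 - 1*6) - 1*4)*0 = (6*(2 - 6) - 4)*0 = (6*(-4) - 4)*0 = (-24 - 4)*0 = -28*0 = 0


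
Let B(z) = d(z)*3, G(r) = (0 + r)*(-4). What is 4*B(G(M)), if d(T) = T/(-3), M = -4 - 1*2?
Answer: -96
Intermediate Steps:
M = -6 (M = -4 - 2 = -6)
G(r) = -4*r (G(r) = r*(-4) = -4*r)
d(T) = -T/3 (d(T) = T*(-1/3) = -T/3)
B(z) = -z (B(z) = -z/3*3 = -z)
4*B(G(M)) = 4*(-(-4)*(-6)) = 4*(-1*24) = 4*(-24) = -96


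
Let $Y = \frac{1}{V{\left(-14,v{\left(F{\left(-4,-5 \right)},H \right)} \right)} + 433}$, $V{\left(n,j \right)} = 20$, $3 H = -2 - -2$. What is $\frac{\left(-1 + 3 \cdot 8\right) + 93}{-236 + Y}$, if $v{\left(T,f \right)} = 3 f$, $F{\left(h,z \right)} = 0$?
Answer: $- \frac{52548}{106907} \approx -0.49153$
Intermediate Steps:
$H = 0$ ($H = \frac{-2 - -2}{3} = \frac{-2 + 2}{3} = \frac{1}{3} \cdot 0 = 0$)
$Y = \frac{1}{453}$ ($Y = \frac{1}{20 + 433} = \frac{1}{453} \approx 0.0022075$)
$\frac{\left(-1 + 3 \cdot 8\right) + 93}{-236 + Y} = \frac{\left(-1 + 3 \cdot 8\right) + 93}{-236 + \frac{1}{453}} = \frac{\left(-1 + 24\right) + 93}{- \frac{106907}{453}} = \left(23 + 93\right) \left(- \frac{453}{106907}\right) = 116 \left(- \frac{453}{106907}\right) = - \frac{52548}{106907}$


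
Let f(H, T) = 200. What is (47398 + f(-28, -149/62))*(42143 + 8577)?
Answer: 2414170560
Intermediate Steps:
(47398 + f(-28, -149/62))*(42143 + 8577) = (47398 + 200)*(42143 + 8577) = 47598*50720 = 2414170560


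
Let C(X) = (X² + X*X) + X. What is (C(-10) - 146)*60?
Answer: 2640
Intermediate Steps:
C(X) = X + 2*X² (C(X) = (X² + X²) + X = 2*X² + X = X + 2*X²)
(C(-10) - 146)*60 = (-10*(1 + 2*(-10)) - 146)*60 = (-10*(1 - 20) - 146)*60 = (-10*(-19) - 146)*60 = (190 - 146)*60 = 44*60 = 2640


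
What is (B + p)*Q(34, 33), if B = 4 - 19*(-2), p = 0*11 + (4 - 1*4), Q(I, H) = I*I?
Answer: 48552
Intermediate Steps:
Q(I, H) = I²
p = 0 (p = 0 + (4 - 4) = 0 + 0 = 0)
B = 42 (B = 4 + 38 = 42)
(B + p)*Q(34, 33) = (42 + 0)*34² = 42*1156 = 48552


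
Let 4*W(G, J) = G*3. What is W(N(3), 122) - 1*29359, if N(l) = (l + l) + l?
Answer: -117409/4 ≈ -29352.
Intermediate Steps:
N(l) = 3*l (N(l) = 2*l + l = 3*l)
W(G, J) = 3*G/4 (W(G, J) = (G*3)/4 = (3*G)/4 = 3*G/4)
W(N(3), 122) - 1*29359 = 3*(3*3)/4 - 1*29359 = (¾)*9 - 29359 = 27/4 - 29359 = -117409/4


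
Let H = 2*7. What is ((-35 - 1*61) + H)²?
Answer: 6724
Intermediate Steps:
H = 14
((-35 - 1*61) + H)² = ((-35 - 1*61) + 14)² = ((-35 - 61) + 14)² = (-96 + 14)² = (-82)² = 6724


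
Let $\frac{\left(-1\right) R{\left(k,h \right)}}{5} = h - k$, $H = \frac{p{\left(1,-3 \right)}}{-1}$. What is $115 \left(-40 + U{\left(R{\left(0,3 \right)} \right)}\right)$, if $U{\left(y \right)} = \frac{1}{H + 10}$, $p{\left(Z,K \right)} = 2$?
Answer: $- \frac{36685}{8} \approx -4585.6$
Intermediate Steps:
$H = -2$ ($H = \frac{2}{-1} = 2 \left(-1\right) = -2$)
$R{\left(k,h \right)} = - 5 h + 5 k$ ($R{\left(k,h \right)} = - 5 \left(h - k\right) = - 5 h + 5 k$)
$U{\left(y \right)} = \frac{1}{8}$ ($U{\left(y \right)} = \frac{1}{-2 + 10} = \frac{1}{8}$)
$115 \left(-40 + U{\left(R{\left(0,3 \right)} \right)}\right) = 115 \left(-40 + \frac{1}{8}\right) = 115 \left(- \frac{319}{8}\right) = - \frac{36685}{8}$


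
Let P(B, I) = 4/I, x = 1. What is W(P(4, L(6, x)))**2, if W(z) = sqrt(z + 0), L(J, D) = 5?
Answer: 4/5 ≈ 0.80000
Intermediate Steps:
W(z) = sqrt(z)
W(P(4, L(6, x)))**2 = (sqrt(4/5))**2 = (2*sqrt(5)/5)**2 = 4/5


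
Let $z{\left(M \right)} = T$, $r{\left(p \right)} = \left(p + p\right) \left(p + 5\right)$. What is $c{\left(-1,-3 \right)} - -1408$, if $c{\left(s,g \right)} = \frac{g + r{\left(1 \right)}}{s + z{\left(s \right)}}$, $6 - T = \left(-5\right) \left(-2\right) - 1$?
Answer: $\frac{5623}{4} \approx 1405.8$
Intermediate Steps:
$T = -3$ ($T = 6 - \left(\left(-5\right) \left(-2\right) - 1\right) = 6 - \left(10 - 1\right) = 6 - 9 = -3$)
$r{\left(p \right)} = 2 p \left(5 + p\right)$
$z{\left(M \right)} = -3$
$c{\left(s,g \right)} = \frac{12 + g}{-3 + s}$ ($c{\left(s,g \right)} = \frac{g + 2 \cdot 1 \left(5 + 1\right)}{s - 3} = \frac{g + 2 \cdot 1 \cdot 6}{-3 + s} = \frac{g + 12}{-3 + s} = \frac{12 + g}{-3 + s}$)
$c{\left(-1,-3 \right)} - -1408 = \frac{12 - 3}{-3 - 1} - -1408 = \frac{1}{-4} \cdot 9 + 1408 = \left(- \frac{1}{4}\right) 9 + 1408 = - \frac{9}{4} + 1408 = \frac{5623}{4}$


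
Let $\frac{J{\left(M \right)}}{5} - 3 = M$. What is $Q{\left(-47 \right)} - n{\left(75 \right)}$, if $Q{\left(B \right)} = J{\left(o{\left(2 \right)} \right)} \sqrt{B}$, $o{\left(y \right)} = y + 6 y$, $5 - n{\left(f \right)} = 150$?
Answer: $145 + 85 i \sqrt{47} \approx 145.0 + 582.73 i$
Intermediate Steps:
$n{\left(f \right)} = -145$ ($n{\left(f \right)} = 5 - 150 = -145$)
$o{\left(y \right)} = 7 y$
$J{\left(M \right)} = 15 + 5 M$
$Q{\left(B \right)} = 85 \sqrt{B}$ ($Q{\left(B \right)} = \left(15 + 5 \cdot 7 \cdot 2\right) \sqrt{B} = \left(15 + 5 \cdot 14\right) \sqrt{B} = \left(15 + 70\right) \sqrt{B} = 85 \sqrt{B}$)
$Q{\left(-47 \right)} - n{\left(75 \right)} = 85 \sqrt{-47} - -145 = 85 i \sqrt{47} + 145 = 145 + 85 i \sqrt{47}$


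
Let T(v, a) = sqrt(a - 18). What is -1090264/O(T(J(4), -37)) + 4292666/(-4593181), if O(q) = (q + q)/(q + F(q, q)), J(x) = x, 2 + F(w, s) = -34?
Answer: -2503894237558/4593181 - 19624752*I*sqrt(55)/55 ≈ -5.4513e+5 - 2.6462e+6*I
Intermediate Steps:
F(w, s) = -36 (F(w, s) = -2 - 34 = -36)
T(v, a) = sqrt(-18 + a)
O(q) = 2*q/(-36 + q) (O(q) = (q + q)/(q - 36) = (2*q)/(-36 + q) = 2*q/(-36 + q))
-1090264/O(T(J(4), -37)) + 4292666/(-4593181) = -1090264*(-36 + sqrt(-18 - 37))/(2*sqrt(-18 - 37)) + 4292666/(-4593181) = -1090264*(-I*sqrt(55)*(-36 + sqrt(-55))/110) + 4292666*(-1/4593181) = -1090264*(-I*sqrt(55)*(-36 + I*sqrt(55))/110) - 4292666/4593181 = -(-545132)*I*sqrt(55)*(-36 + I*sqrt(55))/55 - 4292666/4593181 = 545132*I*sqrt(55)*(-36 + I*sqrt(55))/55 - 4292666/4593181 = -4292666/4593181 + 545132*I*sqrt(55)*(-36 + I*sqrt(55))/55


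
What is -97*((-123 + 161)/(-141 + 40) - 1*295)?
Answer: 2893801/101 ≈ 28652.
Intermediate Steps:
-97*((-123 + 161)/(-141 + 40) - 1*295) = -97*(38/(-101) - 295) = -97*(38*(-1/101) - 295) = -97*(-38/101 - 295) = -97*(-29833/101) = 2893801/101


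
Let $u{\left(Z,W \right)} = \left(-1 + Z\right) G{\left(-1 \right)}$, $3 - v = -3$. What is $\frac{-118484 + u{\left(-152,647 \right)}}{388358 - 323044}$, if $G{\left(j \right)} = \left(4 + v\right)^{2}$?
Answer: $- \frac{66892}{32657} \approx -2.0483$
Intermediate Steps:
$v = 6$ ($v = 3 - -3 = 3 + 3 = 6$)
$G{\left(j \right)} = 100$ ($G{\left(j \right)} = \left(4 + 6\right)^{2} = 10^{2} = 100$)
$u{\left(Z,W \right)} = -100 + 100 Z$ ($u{\left(Z,W \right)} = \left(-1 + Z\right) 100 = -100 + 100 Z$)
$\frac{-118484 + u{\left(-152,647 \right)}}{388358 - 323044} = \frac{-118484 + \left(-100 + 100 \left(-152\right)\right)}{388358 - 323044} = \frac{-118484 - 15300}{65314} = \left(-118484 - 15300\right) \frac{1}{65314} = \left(-133784\right) \frac{1}{65314} = - \frac{66892}{32657}$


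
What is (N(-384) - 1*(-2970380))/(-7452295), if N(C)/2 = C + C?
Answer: -2968844/7452295 ≈ -0.39838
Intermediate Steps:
N(C) = 4*C (N(C) = 2*(C + C) = 2*(2*C) = 4*C)
(N(-384) - 1*(-2970380))/(-7452295) = (4*(-384) - 1*(-2970380))/(-7452295) = (-1536 + 2970380)*(-1/7452295) = 2968844*(-1/7452295) = -2968844/7452295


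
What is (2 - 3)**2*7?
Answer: 7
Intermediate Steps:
(2 - 3)**2*7 = (-1)**2*7 = 1*7 = 7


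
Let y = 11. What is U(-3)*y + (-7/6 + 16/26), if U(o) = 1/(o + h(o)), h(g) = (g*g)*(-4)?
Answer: -⅚ ≈ -0.83333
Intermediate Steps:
h(g) = -4*g² (h(g) = g²*(-4) = -4*g²)
U(o) = 1/(o - 4*o²)
U(-3)*y + (-7/6 + 16/26) = -1/(-3*(-1 + 4*(-3)))*11 + (-7/6 + 16/26) = -1*(-⅓)/(-1 - 12)*11 + (-7*⅙ + 16*(1/26)) = -1*(-⅓)/(-13)*11 + (-7/6 + 8/13) = -1*(-⅓)*(-1/13)*11 - 43/78 = -1/39*11 - 43/78 = -11/39 - 43/78 = -⅚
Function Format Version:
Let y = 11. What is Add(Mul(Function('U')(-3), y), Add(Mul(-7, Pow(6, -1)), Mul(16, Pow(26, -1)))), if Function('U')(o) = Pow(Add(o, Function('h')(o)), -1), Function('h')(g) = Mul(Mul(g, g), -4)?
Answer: Rational(-5, 6) ≈ -0.83333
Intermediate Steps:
Function('h')(g) = Mul(-4, Pow(g, 2)) (Function('h')(g) = Mul(Pow(g, 2), -4) = Mul(-4, Pow(g, 2)))
Function('U')(o) = Pow(Add(o, Mul(-4, Pow(o, 2))), -1)
Add(Mul(Function('U')(-3), y), Add(Mul(-7, Pow(6, -1)), Mul(16, Pow(26, -1)))) = Add(Mul(Mul(-1, Pow(-3, -1), Pow(Add(-1, Mul(4, -3)), -1)), 11), Add(Mul(-7, Pow(6, -1)), Mul(16, Pow(26, -1)))) = Add(Mul(Mul(-1, Rational(-1, 3), Pow(Add(-1, -12), -1)), 11), Add(Mul(-7, Rational(1, 6)), Mul(16, Rational(1, 26)))) = Add(Mul(Mul(-1, Rational(-1, 3), Pow(-13, -1)), 11), Add(Rational(-7, 6), Rational(8, 13))) = Add(Mul(Mul(-1, Rational(-1, 3), Rational(-1, 13)), 11), Rational(-43, 78)) = Add(Mul(Rational(-1, 39), 11), Rational(-43, 78)) = Add(Rational(-11, 39), Rational(-43, 78)) = Rational(-5, 6)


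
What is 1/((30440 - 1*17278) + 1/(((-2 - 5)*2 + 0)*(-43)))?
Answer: 602/7923525 ≈ 7.5976e-5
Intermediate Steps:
1/((30440 - 1*17278) + 1/(((-2 - 5)*2 + 0)*(-43))) = 1/((30440 - 17278) + 1/((-7*2 + 0)*(-43))) = 1/(13162 + 1/((-14 + 0)*(-43))) = 1/(13162 + 1/(-14*(-43))) = 1/(13162 + 1/602) = 1/(7923525/602) = 602/7923525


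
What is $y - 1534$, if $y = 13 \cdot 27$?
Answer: $-1183$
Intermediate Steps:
$y = 351$
$y - 1534 = 351 - 1534 = -1183$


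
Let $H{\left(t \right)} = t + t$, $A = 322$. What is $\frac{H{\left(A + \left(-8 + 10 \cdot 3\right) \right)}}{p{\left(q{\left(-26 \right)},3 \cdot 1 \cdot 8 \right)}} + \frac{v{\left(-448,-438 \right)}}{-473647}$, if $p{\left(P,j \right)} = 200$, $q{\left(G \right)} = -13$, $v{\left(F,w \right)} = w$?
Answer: $\frac{40744592}{11841175} \approx 3.4409$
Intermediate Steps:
$H{\left(t \right)} = 2 t$
$\frac{H{\left(A + \left(-8 + 10 \cdot 3\right) \right)}}{p{\left(q{\left(-26 \right)},3 \cdot 1 \cdot 8 \right)}} + \frac{v{\left(-448,-438 \right)}}{-473647} = \frac{2 \left(322 + \left(-8 + 10 \cdot 3\right)\right)}{200} - \frac{438}{-473647} = 2 \left(322 + \left(-8 + 30\right)\right) \frac{1}{200} - - \frac{438}{473647} = 2 \left(322 + 22\right) \frac{1}{200} + \frac{438}{473647} = 2 \cdot 344 \cdot \frac{1}{200} + \frac{438}{473647} = 688 \cdot \frac{1}{200} + \frac{438}{473647} = \frac{86}{25} + \frac{438}{473647} = \frac{40744592}{11841175}$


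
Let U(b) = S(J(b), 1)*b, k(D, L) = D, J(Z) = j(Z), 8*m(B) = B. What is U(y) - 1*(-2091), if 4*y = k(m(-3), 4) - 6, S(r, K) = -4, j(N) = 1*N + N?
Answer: 16779/8 ≈ 2097.4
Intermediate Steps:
m(B) = B/8
j(N) = 2*N (j(N) = N + N = 2*N)
J(Z) = 2*Z
y = -51/32 (y = ((⅛)*(-3) - 6)/4 = (-3/8 - 6)/4 = (¼)*(-51/8) = -51/32 ≈ -1.5938)
U(b) = -4*b
U(y) - 1*(-2091) = -4*(-51/32) - 1*(-2091) = 51/8 + 2091 = 16779/8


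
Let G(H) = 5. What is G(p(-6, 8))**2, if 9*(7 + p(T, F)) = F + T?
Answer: 25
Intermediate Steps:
p(T, F) = -7 + F/9 + T/9 (p(T, F) = -7 + (F + T)/9 = -7 + (F/9 + T/9) = -7 + F/9 + T/9)
G(p(-6, 8))**2 = 5**2 = 25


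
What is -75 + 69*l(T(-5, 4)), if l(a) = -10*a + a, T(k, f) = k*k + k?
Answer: -12495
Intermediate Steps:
T(k, f) = k + k**2 (T(k, f) = k**2 + k = k + k**2)
l(a) = -9*a
-75 + 69*l(T(-5, 4)) = -75 + 69*(-(-45)*(1 - 5)) = -75 + 69*(-(-45)*(-4)) = -75 + 69*(-9*20) = -75 + 69*(-180) = -75 - 12420 = -12495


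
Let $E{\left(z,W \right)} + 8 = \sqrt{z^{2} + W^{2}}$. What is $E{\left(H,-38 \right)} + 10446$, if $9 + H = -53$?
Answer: $10438 + 2 \sqrt{1322} \approx 10511.0$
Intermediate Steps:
$H = -62$ ($H = -9 - 53 = -62$)
$E{\left(z,W \right)} = -8 + \sqrt{W^{2} + z^{2}}$ ($E{\left(z,W \right)} = -8 + \sqrt{z^{2} + W^{2}} = -8 + \sqrt{W^{2} + z^{2}}$)
$E{\left(H,-38 \right)} + 10446 = \left(-8 + \sqrt{\left(-38\right)^{2} + \left(-62\right)^{2}}\right) + 10446 = \left(-8 + \sqrt{1444 + 3844}\right) + 10446 = \left(-8 + \sqrt{5288}\right) + 10446 = \left(-8 + 2 \sqrt{1322}\right) + 10446 = 10438 + 2 \sqrt{1322}$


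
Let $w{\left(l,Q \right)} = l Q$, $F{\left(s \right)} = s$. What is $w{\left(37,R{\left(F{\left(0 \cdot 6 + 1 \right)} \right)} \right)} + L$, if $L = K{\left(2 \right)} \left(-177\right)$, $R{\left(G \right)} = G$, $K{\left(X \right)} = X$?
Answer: $-317$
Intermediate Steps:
$w{\left(l,Q \right)} = Q l$
$L = -354$ ($L = 2 \left(-177\right) = -354$)
$w{\left(37,R{\left(F{\left(0 \cdot 6 + 1 \right)} \right)} \right)} + L = \left(0 \cdot 6 + 1\right) 37 - 354 = \left(0 + 1\right) 37 - 354 = 1 \cdot 37 - 354 = 37 - 354 = -317$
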